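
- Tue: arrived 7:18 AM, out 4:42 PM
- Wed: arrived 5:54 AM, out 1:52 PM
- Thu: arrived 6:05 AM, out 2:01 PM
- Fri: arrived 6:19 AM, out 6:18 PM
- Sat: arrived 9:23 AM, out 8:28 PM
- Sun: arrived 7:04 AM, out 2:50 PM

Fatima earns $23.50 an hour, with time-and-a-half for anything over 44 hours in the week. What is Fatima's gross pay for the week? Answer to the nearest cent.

Tue: 7:18 AM–4:42 PM = 9 h 24 min
Wed: 5:54 AM–1:52 PM = 7 h 58 min
Thu: 6:05 AM–2:01 PM = 7 h 56 min
Fri: 6:19 AM–6:18 PM = 11 h 59 min
Sat: 9:23 AM–8:28 PM = 11 h 5 min
Sun: 7:04 AM–2:50 PM = 7 h 46 min
Total worked: 56 h 8 min = 3368 min.
Regular 44 h 0 min = 2640 min at $23.50/h; overtime 12 h 8 min = 728 min at $35.25/h.
Pay = (2640 × $23.50 + 728 × $35.25) ÷ 60 = $1461.70.

$1461.70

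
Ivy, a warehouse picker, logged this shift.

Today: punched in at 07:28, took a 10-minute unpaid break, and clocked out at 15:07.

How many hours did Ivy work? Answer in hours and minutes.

7 h 29 min

Today: 07:28–15:07 = 7 h 39 min; less 10 min break → 7 h 29 min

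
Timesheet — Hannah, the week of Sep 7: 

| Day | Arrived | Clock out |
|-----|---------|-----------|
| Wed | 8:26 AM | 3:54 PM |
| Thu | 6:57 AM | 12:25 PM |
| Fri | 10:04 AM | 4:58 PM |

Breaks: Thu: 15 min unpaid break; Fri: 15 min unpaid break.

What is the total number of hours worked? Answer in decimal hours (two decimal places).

Wed: 8:26 AM–3:54 PM = 7 h 28 min
Thu: 6:57 AM–12:25 PM = 5 h 28 min; less 15 min break → 5 h 13 min
Fri: 10:04 AM–4:58 PM = 6 h 54 min; less 15 min break → 6 h 39 min
Total: 7 h 28 min + 5 h 13 min + 6 h 39 min = 19 h 20 min.

19.33 hours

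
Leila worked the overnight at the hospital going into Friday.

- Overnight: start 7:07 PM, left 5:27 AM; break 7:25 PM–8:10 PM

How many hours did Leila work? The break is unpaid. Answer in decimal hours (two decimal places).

Overnight: 7:07 PM → midnight = 4 h 53 min; midnight → 5:27 AM = 5 h 27 min; span 10 h 20 min; less 45 min break → 9 h 35 min

9.58 hours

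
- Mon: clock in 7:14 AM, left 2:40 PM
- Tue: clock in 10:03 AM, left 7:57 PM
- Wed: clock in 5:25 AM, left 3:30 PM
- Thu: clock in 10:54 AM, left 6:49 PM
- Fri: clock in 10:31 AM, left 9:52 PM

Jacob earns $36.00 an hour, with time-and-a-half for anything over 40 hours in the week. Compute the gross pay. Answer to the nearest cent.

Mon: 7:14 AM–2:40 PM = 7 h 26 min
Tue: 10:03 AM–7:57 PM = 9 h 54 min
Wed: 5:25 AM–3:30 PM = 10 h 5 min
Thu: 10:54 AM–6:49 PM = 7 h 55 min
Fri: 10:31 AM–9:52 PM = 11 h 21 min
Total worked: 46 h 41 min = 2801 min.
Regular 40 h 0 min = 2400 min at $36.00/h; overtime 6 h 41 min = 401 min at $54.00/h.
Pay = (2400 × $36.00 + 401 × $54.00) ÷ 60 = $1800.90.

$1800.90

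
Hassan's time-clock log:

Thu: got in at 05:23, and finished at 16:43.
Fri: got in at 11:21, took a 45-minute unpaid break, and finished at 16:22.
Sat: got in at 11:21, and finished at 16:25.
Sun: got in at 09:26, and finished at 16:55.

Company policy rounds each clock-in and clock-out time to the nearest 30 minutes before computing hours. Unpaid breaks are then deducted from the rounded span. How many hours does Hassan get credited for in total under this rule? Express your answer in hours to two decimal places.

Thu: in 05:23→05:30, out 16:43→16:30; 11 h 0 min
Fri: in 11:21→11:30, out 16:22→16:30; 5 h 0 min − 45 min = 4 h 15 min
Sat: in 11:21→11:30, out 16:25→16:30; 5 h 0 min
Sun: in 09:26→09:30, out 16:55→17:00; 7 h 30 min
Total credited: 27 h 45 min.

27.75 hours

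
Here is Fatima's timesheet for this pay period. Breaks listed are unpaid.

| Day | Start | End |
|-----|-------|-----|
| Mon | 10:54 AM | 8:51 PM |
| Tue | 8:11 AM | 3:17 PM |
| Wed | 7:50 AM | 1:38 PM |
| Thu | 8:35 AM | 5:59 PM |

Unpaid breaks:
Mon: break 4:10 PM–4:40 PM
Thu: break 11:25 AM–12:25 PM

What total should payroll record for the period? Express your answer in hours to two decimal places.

30.75 hours

Mon: 10:54 AM–8:51 PM = 9 h 57 min; less 30 min break → 9 h 27 min
Tue: 8:11 AM–3:17 PM = 7 h 6 min
Wed: 7:50 AM–1:38 PM = 5 h 48 min
Thu: 8:35 AM–5:59 PM = 9 h 24 min; less 60 min break → 8 h 24 min
Total: 9 h 27 min + 7 h 6 min + 5 h 48 min + 8 h 24 min = 30 h 45 min.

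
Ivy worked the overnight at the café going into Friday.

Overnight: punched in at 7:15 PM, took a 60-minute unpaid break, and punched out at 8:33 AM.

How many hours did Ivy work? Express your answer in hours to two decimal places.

Overnight: 7:15 PM → midnight = 4 h 45 min; midnight → 8:33 AM = 8 h 33 min; span 13 h 18 min; less 60 min break → 12 h 18 min

12.30 hours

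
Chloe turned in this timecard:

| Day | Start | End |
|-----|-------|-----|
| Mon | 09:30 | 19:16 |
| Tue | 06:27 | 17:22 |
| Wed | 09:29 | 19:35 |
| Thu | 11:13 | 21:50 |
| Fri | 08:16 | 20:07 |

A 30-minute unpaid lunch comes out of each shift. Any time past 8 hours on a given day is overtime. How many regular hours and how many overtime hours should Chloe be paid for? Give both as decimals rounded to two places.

Mon: 09:30–19:16 = 9 h 46 min; less 30 min break → 9 h 16 min
Tue: 06:27–17:22 = 10 h 55 min; less 30 min break → 10 h 25 min
Wed: 09:29–19:35 = 10 h 6 min; less 30 min break → 9 h 36 min
Thu: 11:13–21:50 = 10 h 37 min; less 30 min break → 10 h 7 min
Fri: 08:16–20:07 = 11 h 51 min; less 30 min break → 11 h 21 min
Mon reg 8 h 0 min / OT 1 h 16 min; Tue reg 8 h 0 min / OT 2 h 25 min; Wed reg 8 h 0 min / OT 1 h 36 min; Thu reg 8 h 0 min / OT 2 h 7 min; Fri reg 8 h 0 min / OT 3 h 21 min.
Totals: regular 40 h 0 min, overtime 10 h 45 min.

Regular 40.00 hours, overtime 10.75 hours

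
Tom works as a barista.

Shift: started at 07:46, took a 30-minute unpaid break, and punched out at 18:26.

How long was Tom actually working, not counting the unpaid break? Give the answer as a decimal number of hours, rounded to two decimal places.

10.17 hours

Shift: 07:46–18:26 = 10 h 40 min; less 30 min break → 10 h 10 min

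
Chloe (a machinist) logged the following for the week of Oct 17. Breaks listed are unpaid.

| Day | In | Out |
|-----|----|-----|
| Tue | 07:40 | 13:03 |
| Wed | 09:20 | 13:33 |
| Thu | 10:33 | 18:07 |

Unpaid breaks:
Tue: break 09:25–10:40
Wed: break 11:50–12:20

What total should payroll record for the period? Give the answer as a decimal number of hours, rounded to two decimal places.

15.42 hours

Tue: 07:40–13:03 = 5 h 23 min; less 75 min break → 4 h 8 min
Wed: 09:20–13:33 = 4 h 13 min; less 30 min break → 3 h 43 min
Thu: 10:33–18:07 = 7 h 34 min
Total: 4 h 8 min + 3 h 43 min + 7 h 34 min = 15 h 25 min.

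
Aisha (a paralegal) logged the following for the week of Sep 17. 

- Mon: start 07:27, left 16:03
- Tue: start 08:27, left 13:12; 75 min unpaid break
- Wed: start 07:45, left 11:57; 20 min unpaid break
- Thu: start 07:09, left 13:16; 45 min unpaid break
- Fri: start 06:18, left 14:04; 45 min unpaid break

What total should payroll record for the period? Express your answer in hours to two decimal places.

Mon: 07:27–16:03 = 8 h 36 min
Tue: 08:27–13:12 = 4 h 45 min; less 75 min break → 3 h 30 min
Wed: 07:45–11:57 = 4 h 12 min; less 20 min break → 3 h 52 min
Thu: 07:09–13:16 = 6 h 7 min; less 45 min break → 5 h 22 min
Fri: 06:18–14:04 = 7 h 46 min; less 45 min break → 7 h 1 min
Total: 8 h 36 min + 3 h 30 min + 3 h 52 min + 5 h 22 min + 7 h 1 min = 28 h 21 min.

28.35 hours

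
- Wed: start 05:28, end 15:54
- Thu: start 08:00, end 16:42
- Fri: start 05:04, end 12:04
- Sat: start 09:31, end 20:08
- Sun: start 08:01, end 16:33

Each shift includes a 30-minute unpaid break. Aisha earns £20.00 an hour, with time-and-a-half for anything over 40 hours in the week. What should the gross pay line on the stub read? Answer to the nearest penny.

£883.50

Wed: 05:28–15:54 = 10 h 26 min; less 30 min break → 9 h 56 min
Thu: 08:00–16:42 = 8 h 42 min; less 30 min break → 8 h 12 min
Fri: 05:04–12:04 = 7 h 0 min; less 30 min break → 6 h 30 min
Sat: 09:31–20:08 = 10 h 37 min; less 30 min break → 10 h 7 min
Sun: 08:01–16:33 = 8 h 32 min; less 30 min break → 8 h 2 min
Total worked: 42 h 47 min = 2567 min.
Regular 40 h 0 min = 2400 min at £20.00/h; overtime 2 h 47 min = 167 min at £30.00/h.
Pay = (2400 × £20.00 + 167 × £30.00) ÷ 60 = £883.50.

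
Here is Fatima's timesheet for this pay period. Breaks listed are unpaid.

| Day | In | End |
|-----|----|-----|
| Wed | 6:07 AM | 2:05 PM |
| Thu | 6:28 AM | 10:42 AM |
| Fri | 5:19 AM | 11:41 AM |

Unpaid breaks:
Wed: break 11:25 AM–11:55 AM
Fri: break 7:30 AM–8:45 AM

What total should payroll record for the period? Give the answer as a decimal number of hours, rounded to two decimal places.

Wed: 6:07 AM–2:05 PM = 7 h 58 min; less 30 min break → 7 h 28 min
Thu: 6:28 AM–10:42 AM = 4 h 14 min
Fri: 5:19 AM–11:41 AM = 6 h 22 min; less 75 min break → 5 h 7 min
Total: 7 h 28 min + 4 h 14 min + 5 h 7 min = 16 h 49 min.

16.82 hours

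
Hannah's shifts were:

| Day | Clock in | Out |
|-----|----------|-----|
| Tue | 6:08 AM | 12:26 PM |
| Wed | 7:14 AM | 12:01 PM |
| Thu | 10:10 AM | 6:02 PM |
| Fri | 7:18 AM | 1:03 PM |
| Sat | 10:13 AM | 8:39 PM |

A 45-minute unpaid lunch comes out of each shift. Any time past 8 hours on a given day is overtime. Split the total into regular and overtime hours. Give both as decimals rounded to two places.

Regular 29.70 hours, overtime 1.68 hours

Tue: 6:08 AM–12:26 PM = 6 h 18 min; less 45 min break → 5 h 33 min
Wed: 7:14 AM–12:01 PM = 4 h 47 min; less 45 min break → 4 h 2 min
Thu: 10:10 AM–6:02 PM = 7 h 52 min; less 45 min break → 7 h 7 min
Fri: 7:18 AM–1:03 PM = 5 h 45 min; less 45 min break → 5 h 0 min
Sat: 10:13 AM–8:39 PM = 10 h 26 min; less 45 min break → 9 h 41 min
Tue reg 5 h 33 min / OT 0 h 0 min; Wed reg 4 h 2 min / OT 0 h 0 min; Thu reg 7 h 7 min / OT 0 h 0 min; Fri reg 5 h 0 min / OT 0 h 0 min; Sat reg 8 h 0 min / OT 1 h 41 min.
Totals: regular 29 h 42 min, overtime 1 h 41 min.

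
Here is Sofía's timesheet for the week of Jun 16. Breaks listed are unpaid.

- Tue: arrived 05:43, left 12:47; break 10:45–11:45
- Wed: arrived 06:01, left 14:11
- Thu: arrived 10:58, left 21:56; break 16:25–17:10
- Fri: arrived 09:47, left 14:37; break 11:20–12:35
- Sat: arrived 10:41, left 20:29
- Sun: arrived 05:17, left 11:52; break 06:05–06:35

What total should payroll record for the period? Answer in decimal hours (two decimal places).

43.92 hours

Tue: 05:43–12:47 = 7 h 4 min; less 60 min break → 6 h 4 min
Wed: 06:01–14:11 = 8 h 10 min
Thu: 10:58–21:56 = 10 h 58 min; less 45 min break → 10 h 13 min
Fri: 09:47–14:37 = 4 h 50 min; less 75 min break → 3 h 35 min
Sat: 10:41–20:29 = 9 h 48 min
Sun: 05:17–11:52 = 6 h 35 min; less 30 min break → 6 h 5 min
Total: 6 h 4 min + 8 h 10 min + 10 h 13 min + 3 h 35 min + 9 h 48 min + 6 h 5 min = 43 h 55 min.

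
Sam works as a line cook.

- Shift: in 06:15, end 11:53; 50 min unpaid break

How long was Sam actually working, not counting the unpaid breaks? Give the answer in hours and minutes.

Shift: 06:15–11:53 = 5 h 38 min; less 50 min break → 4 h 48 min

4 h 48 min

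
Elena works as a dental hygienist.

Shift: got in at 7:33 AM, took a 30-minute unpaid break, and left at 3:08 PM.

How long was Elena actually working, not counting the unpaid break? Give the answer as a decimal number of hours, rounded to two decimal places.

Shift: 7:33 AM–3:08 PM = 7 h 35 min; less 30 min break → 7 h 5 min

7.08 hours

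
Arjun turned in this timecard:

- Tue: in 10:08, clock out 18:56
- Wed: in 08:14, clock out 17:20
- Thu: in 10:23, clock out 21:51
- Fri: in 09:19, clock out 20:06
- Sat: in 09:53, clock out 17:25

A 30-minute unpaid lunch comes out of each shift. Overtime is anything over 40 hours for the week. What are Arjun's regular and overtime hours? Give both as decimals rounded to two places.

Tue: 10:08–18:56 = 8 h 48 min; less 30 min break → 8 h 18 min
Wed: 08:14–17:20 = 9 h 6 min; less 30 min break → 8 h 36 min
Thu: 10:23–21:51 = 11 h 28 min; less 30 min break → 10 h 58 min
Fri: 09:19–20:06 = 10 h 47 min; less 30 min break → 10 h 17 min
Sat: 09:53–17:25 = 7 h 32 min; less 30 min break → 7 h 2 min
Total worked: 45 h 11 min = 45.18 h.
Threshold 40 h → overtime 5 h 11 min, regular 40 h 0 min.

Regular 40.00 hours, overtime 5.18 hours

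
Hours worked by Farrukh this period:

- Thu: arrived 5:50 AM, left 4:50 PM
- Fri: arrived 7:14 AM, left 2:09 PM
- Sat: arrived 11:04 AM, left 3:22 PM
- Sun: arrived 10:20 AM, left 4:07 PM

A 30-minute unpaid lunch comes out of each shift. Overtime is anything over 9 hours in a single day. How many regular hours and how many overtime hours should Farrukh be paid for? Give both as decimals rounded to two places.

Thu: 5:50 AM–4:50 PM = 11 h 0 min; less 30 min break → 10 h 30 min
Fri: 7:14 AM–2:09 PM = 6 h 55 min; less 30 min break → 6 h 25 min
Sat: 11:04 AM–3:22 PM = 4 h 18 min; less 30 min break → 3 h 48 min
Sun: 10:20 AM–4:07 PM = 5 h 47 min; less 30 min break → 5 h 17 min
Thu reg 9 h 0 min / OT 1 h 30 min; Fri reg 6 h 25 min / OT 0 h 0 min; Sat reg 3 h 48 min / OT 0 h 0 min; Sun reg 5 h 17 min / OT 0 h 0 min.
Totals: regular 24 h 30 min, overtime 1 h 30 min.

Regular 24.50 hours, overtime 1.50 hours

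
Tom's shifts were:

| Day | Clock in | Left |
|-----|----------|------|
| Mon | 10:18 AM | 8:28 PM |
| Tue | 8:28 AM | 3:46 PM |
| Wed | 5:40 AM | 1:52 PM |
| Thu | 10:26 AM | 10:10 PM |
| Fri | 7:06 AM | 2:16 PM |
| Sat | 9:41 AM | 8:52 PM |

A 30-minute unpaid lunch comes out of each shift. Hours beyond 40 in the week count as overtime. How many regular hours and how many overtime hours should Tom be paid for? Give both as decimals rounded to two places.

Mon: 10:18 AM–8:28 PM = 10 h 10 min; less 30 min break → 9 h 40 min
Tue: 8:28 AM–3:46 PM = 7 h 18 min; less 30 min break → 6 h 48 min
Wed: 5:40 AM–1:52 PM = 8 h 12 min; less 30 min break → 7 h 42 min
Thu: 10:26 AM–10:10 PM = 11 h 44 min; less 30 min break → 11 h 14 min
Fri: 7:06 AM–2:16 PM = 7 h 10 min; less 30 min break → 6 h 40 min
Sat: 9:41 AM–8:52 PM = 11 h 11 min; less 30 min break → 10 h 41 min
Total worked: 52 h 45 min = 52.75 h.
Threshold 40 h → overtime 12 h 45 min, regular 40 h 0 min.

Regular 40.00 hours, overtime 12.75 hours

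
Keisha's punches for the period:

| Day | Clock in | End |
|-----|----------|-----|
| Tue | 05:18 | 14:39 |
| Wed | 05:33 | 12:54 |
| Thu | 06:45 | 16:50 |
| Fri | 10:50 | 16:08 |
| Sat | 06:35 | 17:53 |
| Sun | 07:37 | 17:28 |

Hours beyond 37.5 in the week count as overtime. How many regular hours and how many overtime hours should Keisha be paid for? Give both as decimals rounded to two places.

Regular 37.50 hours, overtime 15.73 hours

Tue: 05:18–14:39 = 9 h 21 min
Wed: 05:33–12:54 = 7 h 21 min
Thu: 06:45–16:50 = 10 h 5 min
Fri: 10:50–16:08 = 5 h 18 min
Sat: 06:35–17:53 = 11 h 18 min
Sun: 07:37–17:28 = 9 h 51 min
Total worked: 53 h 14 min = 53.23 h.
Threshold 37.5 h → overtime 15 h 44 min, regular 37 h 30 min.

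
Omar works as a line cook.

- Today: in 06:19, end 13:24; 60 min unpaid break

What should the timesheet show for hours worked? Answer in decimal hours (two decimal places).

6.08 hours

Today: 06:19–13:24 = 7 h 5 min; less 60 min break → 6 h 5 min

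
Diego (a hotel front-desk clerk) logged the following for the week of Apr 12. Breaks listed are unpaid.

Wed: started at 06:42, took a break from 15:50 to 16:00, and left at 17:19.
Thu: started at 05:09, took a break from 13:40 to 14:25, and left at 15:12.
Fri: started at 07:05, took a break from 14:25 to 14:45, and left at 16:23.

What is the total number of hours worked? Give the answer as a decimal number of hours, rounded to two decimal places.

Wed: 06:42–17:19 = 10 h 37 min; less 10 min break → 10 h 27 min
Thu: 05:09–15:12 = 10 h 3 min; less 45 min break → 9 h 18 min
Fri: 07:05–16:23 = 9 h 18 min; less 20 min break → 8 h 58 min
Total: 10 h 27 min + 9 h 18 min + 8 h 58 min = 28 h 43 min.

28.72 hours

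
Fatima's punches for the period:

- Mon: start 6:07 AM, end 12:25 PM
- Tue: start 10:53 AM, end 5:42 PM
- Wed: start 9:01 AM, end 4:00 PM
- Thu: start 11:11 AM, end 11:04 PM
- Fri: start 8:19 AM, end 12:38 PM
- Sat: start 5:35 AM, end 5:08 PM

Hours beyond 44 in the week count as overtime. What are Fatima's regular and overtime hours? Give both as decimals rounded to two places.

Regular 44.00 hours, overtime 3.85 hours

Mon: 6:07 AM–12:25 PM = 6 h 18 min
Tue: 10:53 AM–5:42 PM = 6 h 49 min
Wed: 9:01 AM–4:00 PM = 6 h 59 min
Thu: 11:11 AM–11:04 PM = 11 h 53 min
Fri: 8:19 AM–12:38 PM = 4 h 19 min
Sat: 5:35 AM–5:08 PM = 11 h 33 min
Total worked: 47 h 51 min = 47.85 h.
Threshold 44 h → overtime 3 h 51 min, regular 44 h 0 min.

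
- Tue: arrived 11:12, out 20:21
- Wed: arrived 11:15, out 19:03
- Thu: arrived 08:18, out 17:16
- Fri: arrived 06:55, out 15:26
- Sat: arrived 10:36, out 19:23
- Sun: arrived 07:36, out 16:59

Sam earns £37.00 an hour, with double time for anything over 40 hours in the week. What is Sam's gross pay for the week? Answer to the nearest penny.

£2412.40

Tue: 11:12–20:21 = 9 h 9 min
Wed: 11:15–19:03 = 7 h 48 min
Thu: 08:18–17:16 = 8 h 58 min
Fri: 06:55–15:26 = 8 h 31 min
Sat: 10:36–19:23 = 8 h 47 min
Sun: 07:36–16:59 = 9 h 23 min
Total worked: 52 h 36 min = 3156 min.
Regular 40 h 0 min = 2400 min at £37.00/h; overtime 12 h 36 min = 756 min at £74.00/h.
Pay = (2400 × £37.00 + 756 × £74.00) ÷ 60 = £2412.40.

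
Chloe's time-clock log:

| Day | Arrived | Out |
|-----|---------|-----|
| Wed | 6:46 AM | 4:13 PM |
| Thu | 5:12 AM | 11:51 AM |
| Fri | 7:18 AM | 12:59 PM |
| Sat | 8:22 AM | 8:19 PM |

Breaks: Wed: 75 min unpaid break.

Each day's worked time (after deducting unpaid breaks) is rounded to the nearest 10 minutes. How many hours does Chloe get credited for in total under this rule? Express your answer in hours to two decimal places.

Wed: 6:46 AM–4:13 PM = 9 h 27 min − 75 min = 8 h 12 min → rounds to 8 h 10 min
Thu: 5:12 AM–11:51 AM = 6 h 39 min → rounds to 6 h 40 min
Fri: 7:18 AM–12:59 PM = 5 h 41 min → rounds to 5 h 40 min
Sat: 8:22 AM–8:19 PM = 11 h 57 min → rounds to 12 h 0 min
Total credited: 32 h 30 min.

32.50 hours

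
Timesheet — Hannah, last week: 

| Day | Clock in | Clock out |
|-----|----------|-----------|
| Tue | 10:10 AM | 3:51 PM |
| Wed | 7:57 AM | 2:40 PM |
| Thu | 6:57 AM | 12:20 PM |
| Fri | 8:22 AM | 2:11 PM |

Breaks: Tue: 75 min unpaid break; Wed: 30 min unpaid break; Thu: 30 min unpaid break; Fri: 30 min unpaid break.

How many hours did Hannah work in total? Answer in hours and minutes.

Tue: 10:10 AM–3:51 PM = 5 h 41 min; less 75 min break → 4 h 26 min
Wed: 7:57 AM–2:40 PM = 6 h 43 min; less 30 min break → 6 h 13 min
Thu: 6:57 AM–12:20 PM = 5 h 23 min; less 30 min break → 4 h 53 min
Fri: 8:22 AM–2:11 PM = 5 h 49 min; less 30 min break → 5 h 19 min
Total: 4 h 26 min + 6 h 13 min + 4 h 53 min + 5 h 19 min = 20 h 51 min.

20 h 51 min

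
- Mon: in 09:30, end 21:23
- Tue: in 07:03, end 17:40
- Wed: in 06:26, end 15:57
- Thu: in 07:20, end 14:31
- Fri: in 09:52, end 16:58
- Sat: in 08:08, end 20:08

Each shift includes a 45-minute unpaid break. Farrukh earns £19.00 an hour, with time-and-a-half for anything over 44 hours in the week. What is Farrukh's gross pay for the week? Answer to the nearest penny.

£1115.30

Mon: 09:30–21:23 = 11 h 53 min; less 45 min break → 11 h 8 min
Tue: 07:03–17:40 = 10 h 37 min; less 45 min break → 9 h 52 min
Wed: 06:26–15:57 = 9 h 31 min; less 45 min break → 8 h 46 min
Thu: 07:20–14:31 = 7 h 11 min; less 45 min break → 6 h 26 min
Fri: 09:52–16:58 = 7 h 6 min; less 45 min break → 6 h 21 min
Sat: 08:08–20:08 = 12 h 0 min; less 45 min break → 11 h 15 min
Total worked: 53 h 48 min = 3228 min.
Regular 44 h 0 min = 2640 min at £19.00/h; overtime 9 h 48 min = 588 min at £28.50/h.
Pay = (2640 × £19.00 + 588 × £28.50) ÷ 60 = £1115.30.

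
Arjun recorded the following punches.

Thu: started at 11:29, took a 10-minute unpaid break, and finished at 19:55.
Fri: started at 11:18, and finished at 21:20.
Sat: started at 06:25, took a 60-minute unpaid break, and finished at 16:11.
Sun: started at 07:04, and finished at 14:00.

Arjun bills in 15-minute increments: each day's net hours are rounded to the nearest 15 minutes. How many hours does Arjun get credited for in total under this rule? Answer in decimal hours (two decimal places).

Thu: 11:29–19:55 = 8 h 26 min − 10 min = 8 h 16 min → rounds to 8 h 15 min
Fri: 11:18–21:20 = 10 h 2 min → rounds to 10 h 0 min
Sat: 06:25–16:11 = 9 h 46 min − 60 min = 8 h 46 min → rounds to 8 h 45 min
Sun: 07:04–14:00 = 6 h 56 min → rounds to 7 h 0 min
Total credited: 34 h 0 min.

34.00 hours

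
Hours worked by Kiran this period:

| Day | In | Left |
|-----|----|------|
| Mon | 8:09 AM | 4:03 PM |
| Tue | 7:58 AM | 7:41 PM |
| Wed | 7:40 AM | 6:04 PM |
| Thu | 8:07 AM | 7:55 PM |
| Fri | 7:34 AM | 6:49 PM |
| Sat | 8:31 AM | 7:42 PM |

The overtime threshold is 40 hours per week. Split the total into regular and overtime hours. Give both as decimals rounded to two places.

Mon: 8:09 AM–4:03 PM = 7 h 54 min
Tue: 7:58 AM–7:41 PM = 11 h 43 min
Wed: 7:40 AM–6:04 PM = 10 h 24 min
Thu: 8:07 AM–7:55 PM = 11 h 48 min
Fri: 7:34 AM–6:49 PM = 11 h 15 min
Sat: 8:31 AM–7:42 PM = 11 h 11 min
Total worked: 64 h 15 min = 64.25 h.
Threshold 40 h → overtime 24 h 15 min, regular 40 h 0 min.

Regular 40.00 hours, overtime 24.25 hours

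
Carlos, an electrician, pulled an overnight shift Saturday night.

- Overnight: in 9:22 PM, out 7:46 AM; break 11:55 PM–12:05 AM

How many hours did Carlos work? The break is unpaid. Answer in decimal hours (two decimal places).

Overnight: 9:22 PM → midnight = 2 h 38 min; midnight → 7:46 AM = 7 h 46 min; span 10 h 24 min; less 10 min break → 10 h 14 min

10.23 hours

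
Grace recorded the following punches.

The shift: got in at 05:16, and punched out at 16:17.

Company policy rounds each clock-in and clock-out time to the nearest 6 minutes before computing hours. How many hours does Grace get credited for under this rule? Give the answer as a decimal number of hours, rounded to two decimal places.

11.00 hours

The shift: in 05:16→05:18, out 16:17→16:18; 11 h 0 min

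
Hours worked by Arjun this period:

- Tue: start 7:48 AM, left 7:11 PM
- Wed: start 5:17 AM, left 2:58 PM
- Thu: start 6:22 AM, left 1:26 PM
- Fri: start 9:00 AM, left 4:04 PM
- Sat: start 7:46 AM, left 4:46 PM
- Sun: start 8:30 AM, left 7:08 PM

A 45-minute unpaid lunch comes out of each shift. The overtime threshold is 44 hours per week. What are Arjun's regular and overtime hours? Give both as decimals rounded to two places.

Regular 44.00 hours, overtime 6.33 hours

Tue: 7:48 AM–7:11 PM = 11 h 23 min; less 45 min break → 10 h 38 min
Wed: 5:17 AM–2:58 PM = 9 h 41 min; less 45 min break → 8 h 56 min
Thu: 6:22 AM–1:26 PM = 7 h 4 min; less 45 min break → 6 h 19 min
Fri: 9:00 AM–4:04 PM = 7 h 4 min; less 45 min break → 6 h 19 min
Sat: 7:46 AM–4:46 PM = 9 h 0 min; less 45 min break → 8 h 15 min
Sun: 8:30 AM–7:08 PM = 10 h 38 min; less 45 min break → 9 h 53 min
Total worked: 50 h 20 min = 50.33 h.
Threshold 44 h → overtime 6 h 20 min, regular 44 h 0 min.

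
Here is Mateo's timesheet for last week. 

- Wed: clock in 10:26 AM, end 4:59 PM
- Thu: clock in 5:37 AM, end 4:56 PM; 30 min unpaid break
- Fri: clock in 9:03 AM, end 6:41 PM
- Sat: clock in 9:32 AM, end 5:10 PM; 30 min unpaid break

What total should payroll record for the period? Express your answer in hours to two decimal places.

34.13 hours

Wed: 10:26 AM–4:59 PM = 6 h 33 min
Thu: 5:37 AM–4:56 PM = 11 h 19 min; less 30 min break → 10 h 49 min
Fri: 9:03 AM–6:41 PM = 9 h 38 min
Sat: 9:32 AM–5:10 PM = 7 h 38 min; less 30 min break → 7 h 8 min
Total: 6 h 33 min + 10 h 49 min + 9 h 38 min + 7 h 8 min = 34 h 8 min.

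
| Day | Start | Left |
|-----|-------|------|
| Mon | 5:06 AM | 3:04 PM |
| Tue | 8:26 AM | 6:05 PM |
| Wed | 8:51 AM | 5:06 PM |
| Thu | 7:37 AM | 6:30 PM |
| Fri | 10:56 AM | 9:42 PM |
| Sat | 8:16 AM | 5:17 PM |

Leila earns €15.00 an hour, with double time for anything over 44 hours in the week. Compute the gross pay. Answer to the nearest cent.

€1096.00

Mon: 5:06 AM–3:04 PM = 9 h 58 min
Tue: 8:26 AM–6:05 PM = 9 h 39 min
Wed: 8:51 AM–5:06 PM = 8 h 15 min
Thu: 7:37 AM–6:30 PM = 10 h 53 min
Fri: 10:56 AM–9:42 PM = 10 h 46 min
Sat: 8:16 AM–5:17 PM = 9 h 1 min
Total worked: 58 h 32 min = 3512 min.
Regular 44 h 0 min = 2640 min at €15.00/h; overtime 14 h 32 min = 872 min at €30.00/h.
Pay = (2640 × €15.00 + 872 × €30.00) ÷ 60 = €1096.00.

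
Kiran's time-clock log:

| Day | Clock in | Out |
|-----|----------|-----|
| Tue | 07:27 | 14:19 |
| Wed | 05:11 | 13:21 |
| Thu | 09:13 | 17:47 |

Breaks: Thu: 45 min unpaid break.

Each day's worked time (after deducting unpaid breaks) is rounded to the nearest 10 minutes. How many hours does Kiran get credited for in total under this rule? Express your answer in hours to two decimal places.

Tue: 07:27–14:19 = 6 h 52 min → rounds to 6 h 50 min
Wed: 05:11–13:21 = 8 h 10 min → rounds to 8 h 10 min
Thu: 09:13–17:47 = 8 h 34 min − 45 min = 7 h 49 min → rounds to 7 h 50 min
Total credited: 22 h 50 min.

22.83 hours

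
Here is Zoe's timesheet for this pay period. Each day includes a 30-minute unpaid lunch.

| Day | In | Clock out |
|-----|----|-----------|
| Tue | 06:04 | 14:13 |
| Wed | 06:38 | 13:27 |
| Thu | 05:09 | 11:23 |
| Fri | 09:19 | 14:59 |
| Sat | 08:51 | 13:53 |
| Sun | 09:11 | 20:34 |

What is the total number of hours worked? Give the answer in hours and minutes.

40 h 17 min

Tue: 06:04–14:13 = 8 h 9 min; less 30 min break → 7 h 39 min
Wed: 06:38–13:27 = 6 h 49 min; less 30 min break → 6 h 19 min
Thu: 05:09–11:23 = 6 h 14 min; less 30 min break → 5 h 44 min
Fri: 09:19–14:59 = 5 h 40 min; less 30 min break → 5 h 10 min
Sat: 08:51–13:53 = 5 h 2 min; less 30 min break → 4 h 32 min
Sun: 09:11–20:34 = 11 h 23 min; less 30 min break → 10 h 53 min
Total: 7 h 39 min + 6 h 19 min + 5 h 44 min + 5 h 10 min + 4 h 32 min + 10 h 53 min = 40 h 17 min.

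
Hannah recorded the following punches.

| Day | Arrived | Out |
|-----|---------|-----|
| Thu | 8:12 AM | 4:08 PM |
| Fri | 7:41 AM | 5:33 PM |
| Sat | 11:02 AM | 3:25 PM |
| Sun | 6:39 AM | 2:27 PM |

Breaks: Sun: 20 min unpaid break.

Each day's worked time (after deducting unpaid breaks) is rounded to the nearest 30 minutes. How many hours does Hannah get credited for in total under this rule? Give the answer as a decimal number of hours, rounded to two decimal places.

30.00 hours

Thu: 8:12 AM–4:08 PM = 7 h 56 min → rounds to 8 h 0 min
Fri: 7:41 AM–5:33 PM = 9 h 52 min → rounds to 10 h 0 min
Sat: 11:02 AM–3:25 PM = 4 h 23 min → rounds to 4 h 30 min
Sun: 6:39 AM–2:27 PM = 7 h 48 min − 20 min = 7 h 28 min → rounds to 7 h 30 min
Total credited: 30 h 0 min.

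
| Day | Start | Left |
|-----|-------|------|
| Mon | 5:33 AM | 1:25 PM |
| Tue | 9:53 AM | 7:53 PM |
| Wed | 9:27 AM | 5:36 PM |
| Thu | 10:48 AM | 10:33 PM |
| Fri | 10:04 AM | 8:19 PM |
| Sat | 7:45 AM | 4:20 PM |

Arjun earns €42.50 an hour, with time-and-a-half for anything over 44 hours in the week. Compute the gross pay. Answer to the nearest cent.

Mon: 5:33 AM–1:25 PM = 7 h 52 min
Tue: 9:53 AM–7:53 PM = 10 h 0 min
Wed: 9:27 AM–5:36 PM = 8 h 9 min
Thu: 10:48 AM–10:33 PM = 11 h 45 min
Fri: 10:04 AM–8:19 PM = 10 h 15 min
Sat: 7:45 AM–4:20 PM = 8 h 35 min
Total worked: 56 h 36 min = 3396 min.
Regular 44 h 0 min = 2640 min at €42.50/h; overtime 12 h 36 min = 756 min at €63.75/h.
Pay = (2640 × €42.50 + 756 × €63.75) ÷ 60 = €2673.25.

€2673.25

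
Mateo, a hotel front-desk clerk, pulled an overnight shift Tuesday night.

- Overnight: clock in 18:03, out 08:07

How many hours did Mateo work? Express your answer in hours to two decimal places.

14.07 hours

Overnight: 18:03 → midnight = 5 h 57 min; midnight → 08:07 = 8 h 7 min; span 14 h 4 min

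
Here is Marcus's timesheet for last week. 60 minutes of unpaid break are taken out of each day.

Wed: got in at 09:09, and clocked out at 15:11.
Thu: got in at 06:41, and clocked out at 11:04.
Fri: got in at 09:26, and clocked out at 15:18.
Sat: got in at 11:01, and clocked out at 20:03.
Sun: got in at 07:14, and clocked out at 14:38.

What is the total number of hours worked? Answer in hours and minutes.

27 h 43 min

Wed: 09:09–15:11 = 6 h 2 min; less 60 min break → 5 h 2 min
Thu: 06:41–11:04 = 4 h 23 min; less 60 min break → 3 h 23 min
Fri: 09:26–15:18 = 5 h 52 min; less 60 min break → 4 h 52 min
Sat: 11:01–20:03 = 9 h 2 min; less 60 min break → 8 h 2 min
Sun: 07:14–14:38 = 7 h 24 min; less 60 min break → 6 h 24 min
Total: 5 h 2 min + 3 h 23 min + 4 h 52 min + 8 h 2 min + 6 h 24 min = 27 h 43 min.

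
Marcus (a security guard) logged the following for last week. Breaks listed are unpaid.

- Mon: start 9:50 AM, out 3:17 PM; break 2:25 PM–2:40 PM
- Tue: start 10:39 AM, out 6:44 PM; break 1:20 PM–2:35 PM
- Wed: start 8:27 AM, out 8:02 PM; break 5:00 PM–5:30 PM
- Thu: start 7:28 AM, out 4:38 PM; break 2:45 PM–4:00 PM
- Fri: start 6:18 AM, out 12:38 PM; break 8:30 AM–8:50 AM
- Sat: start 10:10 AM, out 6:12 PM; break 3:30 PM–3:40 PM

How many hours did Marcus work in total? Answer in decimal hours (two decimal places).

44.90 hours

Mon: 9:50 AM–3:17 PM = 5 h 27 min; less 15 min break → 5 h 12 min
Tue: 10:39 AM–6:44 PM = 8 h 5 min; less 75 min break → 6 h 50 min
Wed: 8:27 AM–8:02 PM = 11 h 35 min; less 30 min break → 11 h 5 min
Thu: 7:28 AM–4:38 PM = 9 h 10 min; less 75 min break → 7 h 55 min
Fri: 6:18 AM–12:38 PM = 6 h 20 min; less 20 min break → 6 h 0 min
Sat: 10:10 AM–6:12 PM = 8 h 2 min; less 10 min break → 7 h 52 min
Total: 5 h 12 min + 6 h 50 min + 11 h 5 min + 7 h 55 min + 6 h 0 min + 7 h 52 min = 44 h 54 min.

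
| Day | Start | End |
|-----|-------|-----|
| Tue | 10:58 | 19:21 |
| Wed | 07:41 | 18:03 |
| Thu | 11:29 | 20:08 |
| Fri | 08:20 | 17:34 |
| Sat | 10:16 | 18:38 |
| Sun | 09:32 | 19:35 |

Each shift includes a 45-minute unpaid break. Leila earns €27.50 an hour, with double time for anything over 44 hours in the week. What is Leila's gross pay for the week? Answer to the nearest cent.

Tue: 10:58–19:21 = 8 h 23 min; less 45 min break → 7 h 38 min
Wed: 07:41–18:03 = 10 h 22 min; less 45 min break → 9 h 37 min
Thu: 11:29–20:08 = 8 h 39 min; less 45 min break → 7 h 54 min
Fri: 08:20–17:34 = 9 h 14 min; less 45 min break → 8 h 29 min
Sat: 10:16–18:38 = 8 h 22 min; less 45 min break → 7 h 37 min
Sun: 09:32–19:35 = 10 h 3 min; less 45 min break → 9 h 18 min
Total worked: 50 h 33 min = 3033 min.
Regular 44 h 0 min = 2640 min at €27.50/h; overtime 6 h 33 min = 393 min at €55.00/h.
Pay = (2640 × €27.50 + 393 × €55.00) ÷ 60 = €1570.25.

€1570.25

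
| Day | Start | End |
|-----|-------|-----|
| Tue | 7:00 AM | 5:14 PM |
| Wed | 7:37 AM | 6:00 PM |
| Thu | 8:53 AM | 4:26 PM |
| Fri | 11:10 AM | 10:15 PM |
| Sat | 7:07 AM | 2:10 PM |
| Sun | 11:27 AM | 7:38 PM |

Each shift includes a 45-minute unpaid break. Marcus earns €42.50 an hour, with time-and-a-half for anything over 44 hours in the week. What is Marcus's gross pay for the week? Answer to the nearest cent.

Tue: 7:00 AM–5:14 PM = 10 h 14 min; less 45 min break → 9 h 29 min
Wed: 7:37 AM–6:00 PM = 10 h 23 min; less 45 min break → 9 h 38 min
Thu: 8:53 AM–4:26 PM = 7 h 33 min; less 45 min break → 6 h 48 min
Fri: 11:10 AM–10:15 PM = 11 h 5 min; less 45 min break → 10 h 20 min
Sat: 7:07 AM–2:10 PM = 7 h 3 min; less 45 min break → 6 h 18 min
Sun: 11:27 AM–7:38 PM = 8 h 11 min; less 45 min break → 7 h 26 min
Total worked: 49 h 59 min = 2999 min.
Regular 44 h 0 min = 2640 min at €42.50/h; overtime 5 h 59 min = 359 min at €63.75/h.
Pay = (2640 × €42.50 + 359 × €63.75) ÷ 60 = €2251.44.

€2251.44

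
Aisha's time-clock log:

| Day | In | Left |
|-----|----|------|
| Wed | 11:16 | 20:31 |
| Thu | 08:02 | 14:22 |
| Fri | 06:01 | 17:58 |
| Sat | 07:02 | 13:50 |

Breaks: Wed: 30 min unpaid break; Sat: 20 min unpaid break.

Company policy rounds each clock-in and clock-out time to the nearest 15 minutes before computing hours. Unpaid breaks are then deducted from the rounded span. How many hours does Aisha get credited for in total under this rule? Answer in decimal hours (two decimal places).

33.42 hours

Wed: in 11:16→11:15, out 20:31→20:30; 9 h 15 min − 30 min = 8 h 45 min
Thu: in 08:02→08:00, out 14:22→14:15; 6 h 15 min
Fri: in 06:01→06:00, out 17:58→18:00; 12 h 0 min
Sat: in 07:02→07:00, out 13:50→13:45; 6 h 45 min − 20 min = 6 h 25 min
Total credited: 33 h 25 min.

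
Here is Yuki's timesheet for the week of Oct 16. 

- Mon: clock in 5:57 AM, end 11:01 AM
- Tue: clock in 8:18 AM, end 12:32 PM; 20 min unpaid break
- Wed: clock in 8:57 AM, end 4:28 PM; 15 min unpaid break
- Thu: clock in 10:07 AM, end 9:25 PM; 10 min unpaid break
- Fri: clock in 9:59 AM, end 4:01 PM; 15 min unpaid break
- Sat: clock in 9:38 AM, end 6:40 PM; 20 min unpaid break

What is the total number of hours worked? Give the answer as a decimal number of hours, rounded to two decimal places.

41.85 hours

Mon: 5:57 AM–11:01 AM = 5 h 4 min
Tue: 8:18 AM–12:32 PM = 4 h 14 min; less 20 min break → 3 h 54 min
Wed: 8:57 AM–4:28 PM = 7 h 31 min; less 15 min break → 7 h 16 min
Thu: 10:07 AM–9:25 PM = 11 h 18 min; less 10 min break → 11 h 8 min
Fri: 9:59 AM–4:01 PM = 6 h 2 min; less 15 min break → 5 h 47 min
Sat: 9:38 AM–6:40 PM = 9 h 2 min; less 20 min break → 8 h 42 min
Total: 5 h 4 min + 3 h 54 min + 7 h 16 min + 11 h 8 min + 5 h 47 min + 8 h 42 min = 41 h 51 min.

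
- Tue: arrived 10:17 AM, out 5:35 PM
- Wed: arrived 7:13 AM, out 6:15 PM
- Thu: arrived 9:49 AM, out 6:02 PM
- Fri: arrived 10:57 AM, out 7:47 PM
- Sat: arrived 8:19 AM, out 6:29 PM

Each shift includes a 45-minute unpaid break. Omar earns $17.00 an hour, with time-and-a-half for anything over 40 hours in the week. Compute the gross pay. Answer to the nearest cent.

$725.90

Tue: 10:17 AM–5:35 PM = 7 h 18 min; less 45 min break → 6 h 33 min
Wed: 7:13 AM–6:15 PM = 11 h 2 min; less 45 min break → 10 h 17 min
Thu: 9:49 AM–6:02 PM = 8 h 13 min; less 45 min break → 7 h 28 min
Fri: 10:57 AM–7:47 PM = 8 h 50 min; less 45 min break → 8 h 5 min
Sat: 8:19 AM–6:29 PM = 10 h 10 min; less 45 min break → 9 h 25 min
Total worked: 41 h 48 min = 2508 min.
Regular 40 h 0 min = 2400 min at $17.00/h; overtime 1 h 48 min = 108 min at $25.50/h.
Pay = (2400 × $17.00 + 108 × $25.50) ÷ 60 = $725.90.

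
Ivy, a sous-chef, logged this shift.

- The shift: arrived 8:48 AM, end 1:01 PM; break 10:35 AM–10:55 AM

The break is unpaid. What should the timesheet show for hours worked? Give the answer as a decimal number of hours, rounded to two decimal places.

The shift: 8:48 AM–1:01 PM = 4 h 13 min; less 20 min break → 3 h 53 min

3.88 hours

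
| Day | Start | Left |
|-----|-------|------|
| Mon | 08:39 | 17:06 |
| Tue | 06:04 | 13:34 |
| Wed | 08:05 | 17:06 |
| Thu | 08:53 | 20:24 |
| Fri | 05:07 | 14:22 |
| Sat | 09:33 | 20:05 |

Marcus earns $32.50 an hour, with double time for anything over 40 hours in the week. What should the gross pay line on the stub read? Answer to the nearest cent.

$2357.33

Mon: 08:39–17:06 = 8 h 27 min
Tue: 06:04–13:34 = 7 h 30 min
Wed: 08:05–17:06 = 9 h 1 min
Thu: 08:53–20:24 = 11 h 31 min
Fri: 05:07–14:22 = 9 h 15 min
Sat: 09:33–20:05 = 10 h 32 min
Total worked: 56 h 16 min = 3376 min.
Regular 40 h 0 min = 2400 min at $32.50/h; overtime 16 h 16 min = 976 min at $65.00/h.
Pay = (2400 × $32.50 + 976 × $65.00) ÷ 60 = $2357.33.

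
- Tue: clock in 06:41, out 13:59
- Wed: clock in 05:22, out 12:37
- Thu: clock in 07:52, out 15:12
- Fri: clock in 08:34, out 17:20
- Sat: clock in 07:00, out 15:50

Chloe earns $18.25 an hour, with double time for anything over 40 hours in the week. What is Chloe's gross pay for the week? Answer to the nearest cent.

$720.57

Tue: 06:41–13:59 = 7 h 18 min
Wed: 05:22–12:37 = 7 h 15 min
Thu: 07:52–15:12 = 7 h 20 min
Fri: 08:34–17:20 = 8 h 46 min
Sat: 07:00–15:50 = 8 h 50 min
Total worked: 39 h 29 min = 2369 min.
Regular 39 h 29 min = 2369 min at $18.25/h; overtime 0 h 0 min = 0 min at $36.50/h.
Pay = (2369 × $18.25 + 0 × $36.50) ÷ 60 = $720.57.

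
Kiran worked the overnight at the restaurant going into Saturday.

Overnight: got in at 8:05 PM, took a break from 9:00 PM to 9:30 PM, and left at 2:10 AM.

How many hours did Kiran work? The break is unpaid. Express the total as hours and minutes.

Overnight: 8:05 PM → midnight = 3 h 55 min; midnight → 2:10 AM = 2 h 10 min; span 6 h 5 min; less 30 min break → 5 h 35 min

5 h 35 min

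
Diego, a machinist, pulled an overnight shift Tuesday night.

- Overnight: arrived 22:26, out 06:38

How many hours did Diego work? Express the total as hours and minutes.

8 h 12 min

Overnight: 22:26 → midnight = 1 h 34 min; midnight → 06:38 = 6 h 38 min; span 8 h 12 min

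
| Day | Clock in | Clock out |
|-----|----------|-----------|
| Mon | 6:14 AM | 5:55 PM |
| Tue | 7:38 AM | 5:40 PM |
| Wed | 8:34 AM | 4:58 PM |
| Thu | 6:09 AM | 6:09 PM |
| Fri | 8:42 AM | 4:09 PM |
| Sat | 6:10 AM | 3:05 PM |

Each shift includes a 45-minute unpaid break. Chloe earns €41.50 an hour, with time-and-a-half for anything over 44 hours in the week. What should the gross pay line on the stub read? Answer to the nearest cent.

Mon: 6:14 AM–5:55 PM = 11 h 41 min; less 45 min break → 10 h 56 min
Tue: 7:38 AM–5:40 PM = 10 h 2 min; less 45 min break → 9 h 17 min
Wed: 8:34 AM–4:58 PM = 8 h 24 min; less 45 min break → 7 h 39 min
Thu: 6:09 AM–6:09 PM = 12 h 0 min; less 45 min break → 11 h 15 min
Fri: 8:42 AM–4:09 PM = 7 h 27 min; less 45 min break → 6 h 42 min
Sat: 6:10 AM–3:05 PM = 8 h 55 min; less 45 min break → 8 h 10 min
Total worked: 53 h 59 min = 3239 min.
Regular 44 h 0 min = 2640 min at €41.50/h; overtime 9 h 59 min = 599 min at €62.25/h.
Pay = (2640 × €41.50 + 599 × €62.25) ÷ 60 = €2447.46.

€2447.46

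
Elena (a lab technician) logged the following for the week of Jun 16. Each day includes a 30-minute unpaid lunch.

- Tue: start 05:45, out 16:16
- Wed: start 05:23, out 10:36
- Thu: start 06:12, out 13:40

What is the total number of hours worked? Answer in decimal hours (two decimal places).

21.70 hours

Tue: 05:45–16:16 = 10 h 31 min; less 30 min break → 10 h 1 min
Wed: 05:23–10:36 = 5 h 13 min; less 30 min break → 4 h 43 min
Thu: 06:12–13:40 = 7 h 28 min; less 30 min break → 6 h 58 min
Total: 10 h 1 min + 4 h 43 min + 6 h 58 min = 21 h 42 min.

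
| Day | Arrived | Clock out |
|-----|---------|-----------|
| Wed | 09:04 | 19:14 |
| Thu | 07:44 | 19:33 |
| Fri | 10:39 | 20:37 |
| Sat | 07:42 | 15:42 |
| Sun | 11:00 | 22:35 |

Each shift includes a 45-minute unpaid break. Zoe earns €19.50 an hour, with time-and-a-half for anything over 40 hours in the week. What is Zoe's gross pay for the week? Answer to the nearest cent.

Wed: 09:04–19:14 = 10 h 10 min; less 45 min break → 9 h 25 min
Thu: 07:44–19:33 = 11 h 49 min; less 45 min break → 11 h 4 min
Fri: 10:39–20:37 = 9 h 58 min; less 45 min break → 9 h 13 min
Sat: 07:42–15:42 = 8 h 0 min; less 45 min break → 7 h 15 min
Sun: 11:00–22:35 = 11 h 35 min; less 45 min break → 10 h 50 min
Total worked: 47 h 47 min = 2867 min.
Regular 40 h 0 min = 2400 min at €19.50/h; overtime 7 h 47 min = 467 min at €29.25/h.
Pay = (2400 × €19.50 + 467 × €29.25) ÷ 60 = €1007.66.

€1007.66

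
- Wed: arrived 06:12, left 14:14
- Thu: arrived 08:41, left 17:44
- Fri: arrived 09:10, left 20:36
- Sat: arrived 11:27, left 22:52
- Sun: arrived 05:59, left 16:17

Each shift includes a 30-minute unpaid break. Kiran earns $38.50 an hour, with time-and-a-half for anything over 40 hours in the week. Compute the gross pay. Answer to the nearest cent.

Wed: 06:12–14:14 = 8 h 2 min; less 30 min break → 7 h 32 min
Thu: 08:41–17:44 = 9 h 3 min; less 30 min break → 8 h 33 min
Fri: 09:10–20:36 = 11 h 26 min; less 30 min break → 10 h 56 min
Sat: 11:27–22:52 = 11 h 25 min; less 30 min break → 10 h 55 min
Sun: 05:59–16:17 = 10 h 18 min; less 30 min break → 9 h 48 min
Total worked: 47 h 44 min = 2864 min.
Regular 40 h 0 min = 2400 min at $38.50/h; overtime 7 h 44 min = 464 min at $57.75/h.
Pay = (2400 × $38.50 + 464 × $57.75) ÷ 60 = $1986.60.

$1986.60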